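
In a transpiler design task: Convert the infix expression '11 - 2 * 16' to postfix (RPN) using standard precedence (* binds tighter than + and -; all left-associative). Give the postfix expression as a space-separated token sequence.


Applying the shunting-yard algorithm:
  Operand 11 -> output
  Push '-' onto operator stack -> op-stack: [-]
  Operand 2 -> output
  Push '*' onto operator stack -> op-stack: [-, *]
  Operand 16 -> output
  End of input: pop '*' to output
  End of input: pop '-' to output
Postfix result: 11 2 16 * -

11 2 16 * -


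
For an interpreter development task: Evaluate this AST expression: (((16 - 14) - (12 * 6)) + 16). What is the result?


Expression: (((16 - 14) - (12 * 6)) + 16)
Evaluating step by step:
  16 - 14 = 2
  12 * 6 = 72
  2 - 72 = -70
  -70 + 16 = -54
Result: -54

-54


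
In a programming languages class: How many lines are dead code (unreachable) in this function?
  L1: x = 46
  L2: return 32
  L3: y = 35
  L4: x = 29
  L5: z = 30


Analyzing control flow:
  L1: reachable (before return)
  L2: reachable (return statement)
  L3: DEAD (after return at L2)
  L4: DEAD (after return at L2)
  L5: DEAD (after return at L2)
Return at L2, total lines = 5
Dead lines: L3 through L5
Count: 3

3


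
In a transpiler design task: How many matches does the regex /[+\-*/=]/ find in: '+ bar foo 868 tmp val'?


Pattern: /[+\-*/=]/ (operators)
Input: '+ bar foo 868 tmp val'
Scanning for matches:
  Match 1: '+'
Total matches: 1

1


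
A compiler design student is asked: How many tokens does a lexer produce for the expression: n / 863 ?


Scanning 'n / 863'
Token 1: 'n' -> identifier
Token 2: '/' -> operator
Token 3: '863' -> integer_literal
Total tokens: 3

3


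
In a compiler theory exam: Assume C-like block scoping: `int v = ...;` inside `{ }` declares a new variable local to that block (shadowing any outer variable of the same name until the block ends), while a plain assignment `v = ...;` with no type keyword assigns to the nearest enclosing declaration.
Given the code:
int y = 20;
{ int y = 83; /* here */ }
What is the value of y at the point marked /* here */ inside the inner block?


Analyzing scoping rules:
Outer scope: declares y = 20
Inner block: 'int y = 83;' declares a NEW y that shadows the outer one
Inside the block the inner declaration is in scope -> 83
Result: 83

83


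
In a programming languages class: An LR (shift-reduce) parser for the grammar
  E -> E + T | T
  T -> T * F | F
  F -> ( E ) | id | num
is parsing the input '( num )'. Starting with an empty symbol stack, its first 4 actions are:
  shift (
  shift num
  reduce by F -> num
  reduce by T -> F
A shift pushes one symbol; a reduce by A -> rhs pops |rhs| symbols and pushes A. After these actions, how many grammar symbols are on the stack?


Tracking the symbol stack through each action:
  Action 1: shift '(' : push -> stack = [(] (size 1)
  Action 2: shift 'num' : push -> stack = [(, num] (size 2)
  Action 3: reduce by F -> num : pop 1, push F -> stack = [(, F] (size 2)
  Action 4: reduce by T -> F : pop 1, push T -> stack = [(, T] (size 2)
Final stack size: 2

2


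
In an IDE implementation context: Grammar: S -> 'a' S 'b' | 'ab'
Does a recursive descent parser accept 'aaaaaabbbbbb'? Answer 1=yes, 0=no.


Grammar accepts strings of the form a^n b^n (n >= 1)
Word: 'aaaaaabbbbbb'
Counting: 6 a's and 6 b's
Check: 6 == 6? Yes
Derivation (S -> aSb applied 5 time(s), then S -> ab): S => aSb => aaSbb => aaaSbbb => aaaaSbbbb => aaaaaSbbbbb => aaaaaabbbbbb
Accepted

1


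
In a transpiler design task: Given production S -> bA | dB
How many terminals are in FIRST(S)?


Production: S -> bA | dB
Examining each alternative for leading terminals:
  S -> bA : first terminal = 'b'
  S -> dB : first terminal = 'd'
FIRST(S) = {b, d}
Count: 2

2


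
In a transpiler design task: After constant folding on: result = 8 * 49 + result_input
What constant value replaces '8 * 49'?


Identifying constant sub-expression:
  Original: result = 8 * 49 + result_input
  8 and 49 are both compile-time constants
  Evaluating: 8 * 49 = 392
  After folding: result = 392 + result_input

392


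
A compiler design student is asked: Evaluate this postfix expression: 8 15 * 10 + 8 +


Processing tokens left to right:
Push 8, Push 15
Pop 8 and 15, compute 8 * 15 = 120, push 120
Push 10
Pop 120 and 10, compute 120 + 10 = 130, push 130
Push 8
Pop 130 and 8, compute 130 + 8 = 138, push 138
Stack result: 138

138


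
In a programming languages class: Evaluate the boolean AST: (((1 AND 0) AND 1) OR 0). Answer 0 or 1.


Step 1: Evaluate inner node
  1 AND 0 = 0
Step 2: Evaluate next node
  0 AND 1 = 0
Step 3: Evaluate root node
  0 OR 0 = 0

0


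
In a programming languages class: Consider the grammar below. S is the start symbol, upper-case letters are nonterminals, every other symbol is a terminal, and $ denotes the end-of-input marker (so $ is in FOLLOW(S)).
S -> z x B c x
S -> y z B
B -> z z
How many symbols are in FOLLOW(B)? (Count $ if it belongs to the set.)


S is the start symbol and does not occur in any rule body, so FOLLOW(S) = {$}.
Examining every occurrence of B in a rule body:
  S -> z x B c x : B is followed by terminal 'c' -> add 'c'
  S -> y z B : B is at the right end -> add FOLLOW(S) = {$}
  B -> z z : B does not occur in the body -> contributes nothing
FOLLOW(B) = {c, $}
Count: 2

2


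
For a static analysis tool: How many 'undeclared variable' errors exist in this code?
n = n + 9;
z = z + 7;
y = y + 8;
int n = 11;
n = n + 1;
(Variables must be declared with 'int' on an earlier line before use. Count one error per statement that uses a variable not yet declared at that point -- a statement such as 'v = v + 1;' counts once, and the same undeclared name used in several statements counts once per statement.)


Scanning code line by line:
  Line 1: use 'n' -> ERROR (undeclared)
  Line 2: use 'z' -> ERROR (undeclared)
  Line 3: use 'y' -> ERROR (undeclared)
  Line 4: declare 'n' -> declared = ['n']
  Line 5: use 'n' -> OK (declared)
Total undeclared variable errors: 3

3


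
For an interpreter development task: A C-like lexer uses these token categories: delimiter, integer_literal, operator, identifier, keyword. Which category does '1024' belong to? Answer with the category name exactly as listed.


Token: '1024'
Checking categories:
  identifier: no
  integer_literal: YES
  operator: no
  keyword: no
  delimiter: no
Category: integer_literal

integer_literal


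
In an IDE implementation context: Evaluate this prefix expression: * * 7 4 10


Parsing prefix expression: * * 7 4 10
Step 1: Innermost operation '* 7 4'
  7 * 4 = 28
Step 2: Outer operation '* [28] 10'
  28 * 10 = 280

280


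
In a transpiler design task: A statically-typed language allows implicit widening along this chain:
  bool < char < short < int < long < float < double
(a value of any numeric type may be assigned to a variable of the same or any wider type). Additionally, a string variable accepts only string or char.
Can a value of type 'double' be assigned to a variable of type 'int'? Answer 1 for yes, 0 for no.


Target variable type: int
Source value type: double
Numeric ranks: double=6, int=3
Widening allowed iff rank(source) <= rank(target): 6 <= 3? No
Result: 0

0


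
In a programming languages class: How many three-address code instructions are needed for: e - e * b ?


Expression: e - e * b
Generating three-address code (respecting * over +/- precedence):
  Instruction 1: t1 = e * b
  Instruction 2: t2 = e - t1
Total instructions: 2

2


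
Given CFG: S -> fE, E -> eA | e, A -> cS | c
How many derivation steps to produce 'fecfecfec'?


Grammar: S -> fE, E -> eA | e, A -> cS | c
Deriving 'fecfecfec':
Step 1: S -> fE => fE
Step 2: E -> eA => feA
Step 3: A -> cS => fecS
Step 4: S -> fE => fecfE
Step 5: E -> eA => fecfeA
Step 6: A -> cS => fecfecS
Step 7: S -> fE => fecfecfE
Step 8: E -> eA => fecfecfeA
Step 9: A -> c => fecfecfec
Total derivation steps: 9

9


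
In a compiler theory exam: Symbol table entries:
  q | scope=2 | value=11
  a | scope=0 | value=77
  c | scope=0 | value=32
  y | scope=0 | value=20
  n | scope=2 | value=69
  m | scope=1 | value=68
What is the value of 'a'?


Searching symbol table for 'a':
  q | scope=2 | value=11
  a | scope=0 | value=77 <- MATCH
  c | scope=0 | value=32
  y | scope=0 | value=20
  n | scope=2 | value=69
  m | scope=1 | value=68
Found 'a' at scope 0 with value 77

77


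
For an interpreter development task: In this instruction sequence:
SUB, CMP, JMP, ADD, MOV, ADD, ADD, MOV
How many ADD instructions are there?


Scanning instruction sequence for ADD:
  Position 1: SUB
  Position 2: CMP
  Position 3: JMP
  Position 4: ADD <- MATCH
  Position 5: MOV
  Position 6: ADD <- MATCH
  Position 7: ADD <- MATCH
  Position 8: MOV
Matches at positions: [4, 6, 7]
Total ADD count: 3

3


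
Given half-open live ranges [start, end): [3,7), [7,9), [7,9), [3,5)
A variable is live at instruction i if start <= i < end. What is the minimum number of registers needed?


Live ranges:
  Var0: [3, 7)
  Var1: [7, 9)
  Var2: [7, 9)
  Var3: [3, 5)
Sweep-line events (position, delta, active):
  pos=3 start -> active=1
  pos=3 start -> active=2
  pos=5 end -> active=1
  pos=7 end -> active=0
  pos=7 start -> active=1
  pos=7 start -> active=2
  pos=9 end -> active=1
  pos=9 end -> active=0
Maximum simultaneous active: 2
Minimum registers needed: 2

2


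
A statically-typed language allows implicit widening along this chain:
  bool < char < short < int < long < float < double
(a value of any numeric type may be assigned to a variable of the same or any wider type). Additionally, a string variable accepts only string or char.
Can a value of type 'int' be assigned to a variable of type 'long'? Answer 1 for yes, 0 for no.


Target variable type: long
Source value type: int
Numeric ranks: int=3, long=4
Widening allowed iff rank(source) <= rank(target): 3 <= 4? Yes
Result: 1

1


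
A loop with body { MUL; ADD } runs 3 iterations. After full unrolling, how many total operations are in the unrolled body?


Loop body operations: MUL, ADD (2 ops per iteration)
Unrolling 3 iterations:
  Iteration 1: MUL, ADD (2 ops)
  Iteration 2: MUL, ADD (2 ops)
  Iteration 3: MUL, ADD (2 ops)
Total: 3 iterations * 2 ops/iter = 6 operations

6


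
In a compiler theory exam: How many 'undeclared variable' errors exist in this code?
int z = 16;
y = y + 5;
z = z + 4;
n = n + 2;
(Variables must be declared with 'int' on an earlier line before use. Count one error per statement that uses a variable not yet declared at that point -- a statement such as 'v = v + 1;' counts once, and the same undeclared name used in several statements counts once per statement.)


Scanning code line by line:
  Line 1: declare 'z' -> declared = ['z']
  Line 2: use 'y' -> ERROR (undeclared)
  Line 3: use 'z' -> OK (declared)
  Line 4: use 'n' -> ERROR (undeclared)
Total undeclared variable errors: 2

2


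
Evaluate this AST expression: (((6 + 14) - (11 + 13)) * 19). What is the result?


Expression: (((6 + 14) - (11 + 13)) * 19)
Evaluating step by step:
  6 + 14 = 20
  11 + 13 = 24
  20 - 24 = -4
  -4 * 19 = -76
Result: -76

-76


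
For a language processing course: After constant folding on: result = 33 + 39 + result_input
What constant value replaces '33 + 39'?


Identifying constant sub-expression:
  Original: result = 33 + 39 + result_input
  33 and 39 are both compile-time constants
  Evaluating: 33 + 39 = 72
  After folding: result = 72 + result_input

72


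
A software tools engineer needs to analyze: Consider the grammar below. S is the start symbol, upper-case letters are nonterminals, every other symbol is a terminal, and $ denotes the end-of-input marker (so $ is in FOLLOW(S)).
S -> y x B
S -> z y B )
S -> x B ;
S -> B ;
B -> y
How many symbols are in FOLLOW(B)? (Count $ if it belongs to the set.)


S is the start symbol and does not occur in any rule body, so FOLLOW(S) = {$}.
Examining every occurrence of B in a rule body:
  S -> y x B : B is at the right end -> add FOLLOW(S) = {$}
  S -> z y B ) : B is followed by terminal ')' -> add ')'
  S -> x B ; : B is followed by terminal ';' -> add ';'
  S -> B ; : B is followed by terminal ';' -> add ';' (already in the set)
  B -> y : B does not occur in the body -> contributes nothing
FOLLOW(B) = {), ;, $}
Count: 3

3


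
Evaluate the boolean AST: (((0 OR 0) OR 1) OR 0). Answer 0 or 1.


Step 1: Evaluate inner node
  0 OR 0 = 0
Step 2: Evaluate next node
  0 OR 1 = 1
Step 3: Evaluate root node
  1 OR 0 = 1

1


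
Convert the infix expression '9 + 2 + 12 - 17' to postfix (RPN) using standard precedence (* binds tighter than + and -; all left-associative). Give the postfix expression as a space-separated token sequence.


Applying the shunting-yard algorithm:
  Operand 9 -> output
  Push '+' onto operator stack -> op-stack: [+]
  Operand 2 -> output
  See '+' (prec 1); top '+' (prec 1) >= it -> pop '+' to output
  Push '+' onto operator stack -> op-stack: [+]
  Operand 12 -> output
  See '-' (prec 1); top '+' (prec 1) >= it -> pop '+' to output
  Push '-' onto operator stack -> op-stack: [-]
  Operand 17 -> output
  End of input: pop '-' to output
Postfix result: 9 2 + 12 + 17 -

9 2 + 12 + 17 -


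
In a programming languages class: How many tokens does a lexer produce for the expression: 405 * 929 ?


Scanning '405 * 929'
Token 1: '405' -> integer_literal
Token 2: '*' -> operator
Token 3: '929' -> integer_literal
Total tokens: 3

3


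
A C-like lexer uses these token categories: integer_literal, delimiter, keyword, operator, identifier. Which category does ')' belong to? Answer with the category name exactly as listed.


Token: ')'
Checking categories:
  identifier: no
  integer_literal: no
  operator: no
  keyword: no
  delimiter: YES
Category: delimiter

delimiter


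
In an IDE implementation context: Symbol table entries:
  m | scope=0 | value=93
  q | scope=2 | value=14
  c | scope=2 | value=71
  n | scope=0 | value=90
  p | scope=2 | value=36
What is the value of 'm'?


Searching symbol table for 'm':
  m | scope=0 | value=93 <- MATCH
  q | scope=2 | value=14
  c | scope=2 | value=71
  n | scope=0 | value=90
  p | scope=2 | value=36
Found 'm' at scope 0 with value 93

93


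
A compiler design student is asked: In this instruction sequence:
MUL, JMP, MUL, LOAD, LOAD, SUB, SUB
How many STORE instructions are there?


Scanning instruction sequence for STORE:
  Position 1: MUL
  Position 2: JMP
  Position 3: MUL
  Position 4: LOAD
  Position 5: LOAD
  Position 6: SUB
  Position 7: SUB
Matches at positions: []
Total STORE count: 0

0


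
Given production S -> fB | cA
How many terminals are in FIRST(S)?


Production: S -> fB | cA
Examining each alternative for leading terminals:
  S -> fB : first terminal = 'f'
  S -> cA : first terminal = 'c'
FIRST(S) = {c, f}
Count: 2

2


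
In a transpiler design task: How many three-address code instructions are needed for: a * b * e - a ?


Expression: a * b * e - a
Generating three-address code (respecting * over +/- precedence):
  Instruction 1: t1 = a * b
  Instruction 2: t2 = t1 * e
  Instruction 3: t3 = t2 - a
Total instructions: 3

3


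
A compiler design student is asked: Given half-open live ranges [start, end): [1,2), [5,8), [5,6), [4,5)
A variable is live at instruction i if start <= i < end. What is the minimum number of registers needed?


Live ranges:
  Var0: [1, 2)
  Var1: [5, 8)
  Var2: [5, 6)
  Var3: [4, 5)
Sweep-line events (position, delta, active):
  pos=1 start -> active=1
  pos=2 end -> active=0
  pos=4 start -> active=1
  pos=5 end -> active=0
  pos=5 start -> active=1
  pos=5 start -> active=2
  pos=6 end -> active=1
  pos=8 end -> active=0
Maximum simultaneous active: 2
Minimum registers needed: 2

2


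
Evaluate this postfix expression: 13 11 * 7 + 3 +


Processing tokens left to right:
Push 13, Push 11
Pop 13 and 11, compute 13 * 11 = 143, push 143
Push 7
Pop 143 and 7, compute 143 + 7 = 150, push 150
Push 3
Pop 150 and 3, compute 150 + 3 = 153, push 153
Stack result: 153

153


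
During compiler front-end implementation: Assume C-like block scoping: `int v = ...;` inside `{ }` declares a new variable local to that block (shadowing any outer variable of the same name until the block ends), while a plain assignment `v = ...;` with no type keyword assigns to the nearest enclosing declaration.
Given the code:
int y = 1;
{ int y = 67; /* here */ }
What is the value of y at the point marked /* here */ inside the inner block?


Analyzing scoping rules:
Outer scope: declares y = 1
Inner block: 'int y = 67;' declares a NEW y that shadows the outer one
Inside the block the inner declaration is in scope -> 67
Result: 67

67


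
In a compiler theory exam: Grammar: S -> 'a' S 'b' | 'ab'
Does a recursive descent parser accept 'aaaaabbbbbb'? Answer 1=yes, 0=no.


Grammar accepts strings of the form a^n b^n (n >= 1)
Word: 'aaaaabbbbbb'
Counting: 5 a's and 6 b's
Check: 5 == 6? No
Mismatch: a-count != b-count
Rejected

0


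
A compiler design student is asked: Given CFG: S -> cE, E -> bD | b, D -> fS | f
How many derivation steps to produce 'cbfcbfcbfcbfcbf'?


Grammar: S -> cE, E -> bD | b, D -> fS | f
Deriving 'cbfcbfcbfcbfcbf':
Step 1: S -> cE => cE
Step 2: E -> bD => cbD
Step 3: D -> fS => cbfS
Step 4: S -> cE => cbfcE
Step 5: E -> bD => cbfcbD
Step 6: D -> fS => cbfcbfS
Step 7: S -> cE => cbfcbfcE
Step 8: E -> bD => cbfcbfcbD
Step 9: D -> fS => cbfcbfcbfS
Step 10: S -> cE => cbfcbfcbfcE
Step 11: E -> bD => cbfcbfcbfcbD
Step 12: D -> fS => cbfcbfcbfcbfS
Step 13: S -> cE => cbfcbfcbfcbfcE
Step 14: E -> bD => cbfcbfcbfcbfcbD
Step 15: D -> f => cbfcbfcbfcbfcbf
Total derivation steps: 15

15


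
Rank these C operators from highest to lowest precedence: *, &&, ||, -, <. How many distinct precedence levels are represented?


Looking up precedence for each operator:
  * -> precedence 6
  && -> precedence 2
  || -> precedence 1
  - -> precedence 5
  < -> precedence 4
Sorted highest to lowest: *, -, <, &&, ||
Distinct precedence values: [6, 5, 4, 2, 1]
Number of distinct levels: 5

5


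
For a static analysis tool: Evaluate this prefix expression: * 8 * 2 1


Parsing prefix expression: * 8 * 2 1
Step 1: Innermost operation '* 2 1'
  2 * 1 = 2
Step 2: Outer operation '* 8 [2]'
  8 * 2 = 16

16


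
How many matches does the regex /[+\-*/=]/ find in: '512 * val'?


Pattern: /[+\-*/=]/ (operators)
Input: '512 * val'
Scanning for matches:
  Match 1: '*'
Total matches: 1

1


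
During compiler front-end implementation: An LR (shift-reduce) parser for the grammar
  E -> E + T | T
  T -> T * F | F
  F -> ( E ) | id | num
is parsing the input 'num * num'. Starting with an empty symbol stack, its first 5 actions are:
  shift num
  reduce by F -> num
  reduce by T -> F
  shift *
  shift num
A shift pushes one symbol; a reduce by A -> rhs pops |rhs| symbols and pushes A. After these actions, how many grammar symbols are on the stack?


Tracking the symbol stack through each action:
  Action 1: shift 'num' : push -> stack = [num] (size 1)
  Action 2: reduce by F -> num : pop 1, push F -> stack = [F] (size 1)
  Action 3: reduce by T -> F : pop 1, push T -> stack = [T] (size 1)
  Action 4: shift '*' : push -> stack = [T, *] (size 2)
  Action 5: shift 'num' : push -> stack = [T, *, num] (size 3)
Final stack size: 3

3


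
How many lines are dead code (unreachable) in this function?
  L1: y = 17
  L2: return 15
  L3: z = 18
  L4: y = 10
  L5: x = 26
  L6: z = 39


Analyzing control flow:
  L1: reachable (before return)
  L2: reachable (return statement)
  L3: DEAD (after return at L2)
  L4: DEAD (after return at L2)
  L5: DEAD (after return at L2)
  L6: DEAD (after return at L2)
Return at L2, total lines = 6
Dead lines: L3 through L6
Count: 4

4


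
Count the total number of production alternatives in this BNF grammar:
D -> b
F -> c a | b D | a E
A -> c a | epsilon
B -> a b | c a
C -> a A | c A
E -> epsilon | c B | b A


Counting alternatives per rule:
  D: 1 alternative(s)
  F: 3 alternative(s)
  A: 2 alternative(s)
  B: 2 alternative(s)
  C: 2 alternative(s)
  E: 3 alternative(s)
Sum: 1 + 3 + 2 + 2 + 2 + 3 = 13

13


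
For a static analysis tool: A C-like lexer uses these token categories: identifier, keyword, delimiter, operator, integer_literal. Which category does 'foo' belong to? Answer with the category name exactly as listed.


Token: 'foo'
Checking categories:
  identifier: YES
  integer_literal: no
  operator: no
  keyword: no
  delimiter: no
Category: identifier

identifier


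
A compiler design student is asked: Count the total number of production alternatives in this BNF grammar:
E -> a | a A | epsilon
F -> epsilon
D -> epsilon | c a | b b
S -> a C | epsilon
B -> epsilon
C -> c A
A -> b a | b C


Counting alternatives per rule:
  E: 3 alternative(s)
  F: 1 alternative(s)
  D: 3 alternative(s)
  S: 2 alternative(s)
  B: 1 alternative(s)
  C: 1 alternative(s)
  A: 2 alternative(s)
Sum: 3 + 1 + 3 + 2 + 1 + 1 + 2 = 13

13


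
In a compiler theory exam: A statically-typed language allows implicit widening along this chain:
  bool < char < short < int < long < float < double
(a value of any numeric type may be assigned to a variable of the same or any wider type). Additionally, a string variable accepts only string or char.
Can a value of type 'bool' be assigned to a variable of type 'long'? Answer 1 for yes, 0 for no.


Target variable type: long
Source value type: bool
Numeric ranks: bool=0, long=4
Widening allowed iff rank(source) <= rank(target): 0 <= 4? Yes
Result: 1

1


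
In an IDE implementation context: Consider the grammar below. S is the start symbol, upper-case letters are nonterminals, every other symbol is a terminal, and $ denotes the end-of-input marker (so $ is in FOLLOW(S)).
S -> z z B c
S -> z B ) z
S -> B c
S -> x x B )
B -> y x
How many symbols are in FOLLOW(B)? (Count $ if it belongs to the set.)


S is the start symbol and does not occur in any rule body, so FOLLOW(S) = {$}.
Examining every occurrence of B in a rule body:
  S -> z z B c : B is followed by terminal 'c' -> add 'c'
  S -> z B ) z : B is followed by terminal ')' -> add ')'
  S -> B c : B is followed by terminal 'c' -> add 'c' (already in the set)
  S -> x x B ) : B is followed by terminal ')' -> add ')' (already in the set)
  B -> y x : B does not occur in the body -> contributes nothing
FOLLOW(B) = {), c}
Count: 2

2


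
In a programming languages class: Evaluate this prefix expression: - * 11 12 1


Parsing prefix expression: - * 11 12 1
Step 1: Innermost operation '* 11 12'
  11 * 12 = 132
Step 2: Outer operation '- [132] 1'
  132 - 1 = 131

131


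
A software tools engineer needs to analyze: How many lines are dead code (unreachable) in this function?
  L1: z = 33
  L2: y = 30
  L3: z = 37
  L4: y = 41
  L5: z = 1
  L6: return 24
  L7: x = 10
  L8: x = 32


Analyzing control flow:
  L1: reachable (before return)
  L2: reachable (before return)
  L3: reachable (before return)
  L4: reachable (before return)
  L5: reachable (before return)
  L6: reachable (return statement)
  L7: DEAD (after return at L6)
  L8: DEAD (after return at L6)
Return at L6, total lines = 8
Dead lines: L7 through L8
Count: 2

2


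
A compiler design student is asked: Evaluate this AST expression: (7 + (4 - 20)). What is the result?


Expression: (7 + (4 - 20))
Evaluating step by step:
  4 - 20 = -16
  7 + -16 = -9
Result: -9

-9


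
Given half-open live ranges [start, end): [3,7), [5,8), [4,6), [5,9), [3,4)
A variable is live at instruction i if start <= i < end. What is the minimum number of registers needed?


Live ranges:
  Var0: [3, 7)
  Var1: [5, 8)
  Var2: [4, 6)
  Var3: [5, 9)
  Var4: [3, 4)
Sweep-line events (position, delta, active):
  pos=3 start -> active=1
  pos=3 start -> active=2
  pos=4 end -> active=1
  pos=4 start -> active=2
  pos=5 start -> active=3
  pos=5 start -> active=4
  pos=6 end -> active=3
  pos=7 end -> active=2
  pos=8 end -> active=1
  pos=9 end -> active=0
Maximum simultaneous active: 4
Minimum registers needed: 4

4


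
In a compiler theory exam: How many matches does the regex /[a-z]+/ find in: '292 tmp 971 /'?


Pattern: /[a-z]+/ (identifiers)
Input: '292 tmp 971 /'
Scanning for matches:
  Match 1: 'tmp'
Total matches: 1

1


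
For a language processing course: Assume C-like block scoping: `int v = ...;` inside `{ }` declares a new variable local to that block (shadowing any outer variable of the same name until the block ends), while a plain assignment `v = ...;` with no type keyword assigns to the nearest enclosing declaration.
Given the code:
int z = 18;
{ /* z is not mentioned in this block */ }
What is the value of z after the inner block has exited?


Analyzing scoping rules:
Outer scope: declares z = 18
Inner block: z is neither redeclared nor assigned -> unchanged
After the block -> 18
Result: 18

18


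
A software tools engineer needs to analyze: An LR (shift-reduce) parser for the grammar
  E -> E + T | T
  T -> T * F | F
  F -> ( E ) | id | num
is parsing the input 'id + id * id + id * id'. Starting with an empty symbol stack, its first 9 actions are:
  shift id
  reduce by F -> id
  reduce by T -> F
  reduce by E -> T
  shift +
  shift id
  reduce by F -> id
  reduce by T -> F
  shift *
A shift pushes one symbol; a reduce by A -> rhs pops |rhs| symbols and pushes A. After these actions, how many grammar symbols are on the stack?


Tracking the symbol stack through each action:
  Action 1: shift 'id' : push -> stack = [id] (size 1)
  Action 2: reduce by F -> id : pop 1, push F -> stack = [F] (size 1)
  Action 3: reduce by T -> F : pop 1, push T -> stack = [T] (size 1)
  Action 4: reduce by E -> T : pop 1, push E -> stack = [E] (size 1)
  Action 5: shift '+' : push -> stack = [E, +] (size 2)
  Action 6: shift 'id' : push -> stack = [E, +, id] (size 3)
  Action 7: reduce by F -> id : pop 1, push F -> stack = [E, +, F] (size 3)
  Action 8: reduce by T -> F : pop 1, push T -> stack = [E, +, T] (size 3)
  Action 9: shift '*' : push -> stack = [E, +, T, *] (size 4)
Final stack size: 4

4


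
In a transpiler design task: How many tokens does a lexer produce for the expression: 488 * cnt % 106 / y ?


Scanning '488 * cnt % 106 / y'
Token 1: '488' -> integer_literal
Token 2: '*' -> operator
Token 3: 'cnt' -> identifier
Token 4: '%' -> operator
Token 5: '106' -> integer_literal
Token 6: '/' -> operator
Token 7: 'y' -> identifier
Total tokens: 7

7


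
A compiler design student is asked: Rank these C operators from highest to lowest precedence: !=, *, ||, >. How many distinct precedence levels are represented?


Looking up precedence for each operator:
  != -> precedence 3
  * -> precedence 6
  || -> precedence 1
  > -> precedence 4
Sorted highest to lowest: *, >, !=, ||
Distinct precedence values: [6, 4, 3, 1]
Number of distinct levels: 4

4


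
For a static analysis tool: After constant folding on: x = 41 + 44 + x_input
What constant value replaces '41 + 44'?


Identifying constant sub-expression:
  Original: x = 41 + 44 + x_input
  41 and 44 are both compile-time constants
  Evaluating: 41 + 44 = 85
  After folding: x = 85 + x_input

85


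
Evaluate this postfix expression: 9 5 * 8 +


Processing tokens left to right:
Push 9, Push 5
Pop 9 and 5, compute 9 * 5 = 45, push 45
Push 8
Pop 45 and 8, compute 45 + 8 = 53, push 53
Stack result: 53

53


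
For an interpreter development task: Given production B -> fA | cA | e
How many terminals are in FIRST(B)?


Production: B -> fA | cA | e
Examining each alternative for leading terminals:
  B -> fA : first terminal = 'f'
  B -> cA : first terminal = 'c'
  B -> e : first terminal = 'e'
FIRST(B) = {c, e, f}
Count: 3

3


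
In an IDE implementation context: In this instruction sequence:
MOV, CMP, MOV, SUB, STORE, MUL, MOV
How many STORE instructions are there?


Scanning instruction sequence for STORE:
  Position 1: MOV
  Position 2: CMP
  Position 3: MOV
  Position 4: SUB
  Position 5: STORE <- MATCH
  Position 6: MUL
  Position 7: MOV
Matches at positions: [5]
Total STORE count: 1

1


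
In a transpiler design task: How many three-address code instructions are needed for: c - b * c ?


Expression: c - b * c
Generating three-address code (respecting * over +/- precedence):
  Instruction 1: t1 = b * c
  Instruction 2: t2 = c - t1
Total instructions: 2

2


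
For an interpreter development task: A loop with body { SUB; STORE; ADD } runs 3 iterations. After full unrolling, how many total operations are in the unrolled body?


Loop body operations: SUB, STORE, ADD (3 ops per iteration)
Unrolling 3 iterations:
  Iteration 1: SUB, STORE, ADD (3 ops)
  Iteration 2: SUB, STORE, ADD (3 ops)
  Iteration 3: SUB, STORE, ADD (3 ops)
Total: 3 iterations * 3 ops/iter = 9 operations

9


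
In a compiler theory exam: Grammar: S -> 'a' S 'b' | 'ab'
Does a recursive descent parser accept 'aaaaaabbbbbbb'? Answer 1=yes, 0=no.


Grammar accepts strings of the form a^n b^n (n >= 1)
Word: 'aaaaaabbbbbbb'
Counting: 6 a's and 7 b's
Check: 6 == 7? No
Mismatch: a-count != b-count
Rejected

0


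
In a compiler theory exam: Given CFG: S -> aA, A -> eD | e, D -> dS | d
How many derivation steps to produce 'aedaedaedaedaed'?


Grammar: S -> aA, A -> eD | e, D -> dS | d
Deriving 'aedaedaedaedaed':
Step 1: S -> aA => aA
Step 2: A -> eD => aeD
Step 3: D -> dS => aedS
Step 4: S -> aA => aedaA
Step 5: A -> eD => aedaeD
Step 6: D -> dS => aedaedS
Step 7: S -> aA => aedaedaA
Step 8: A -> eD => aedaedaeD
Step 9: D -> dS => aedaedaedS
Step 10: S -> aA => aedaedaedaA
Step 11: A -> eD => aedaedaedaeD
Step 12: D -> dS => aedaedaedaedS
Step 13: S -> aA => aedaedaedaedaA
Step 14: A -> eD => aedaedaedaedaeD
Step 15: D -> d => aedaedaedaedaed
Total derivation steps: 15

15


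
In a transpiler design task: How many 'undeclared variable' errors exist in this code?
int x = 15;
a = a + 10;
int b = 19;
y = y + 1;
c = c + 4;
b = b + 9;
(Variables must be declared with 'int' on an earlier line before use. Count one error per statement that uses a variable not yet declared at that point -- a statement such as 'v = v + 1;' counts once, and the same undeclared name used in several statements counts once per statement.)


Scanning code line by line:
  Line 1: declare 'x' -> declared = ['x']
  Line 2: use 'a' -> ERROR (undeclared)
  Line 3: declare 'b' -> declared = ['b', 'x']
  Line 4: use 'y' -> ERROR (undeclared)
  Line 5: use 'c' -> ERROR (undeclared)
  Line 6: use 'b' -> OK (declared)
Total undeclared variable errors: 3

3


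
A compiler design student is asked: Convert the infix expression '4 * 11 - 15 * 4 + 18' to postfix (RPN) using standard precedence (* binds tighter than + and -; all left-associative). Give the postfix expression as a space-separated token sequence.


Applying the shunting-yard algorithm:
  Operand 4 -> output
  Push '*' onto operator stack -> op-stack: [*]
  Operand 11 -> output
  See '-' (prec 1); top '*' (prec 2) >= it -> pop '*' to output
  Push '-' onto operator stack -> op-stack: [-]
  Operand 15 -> output
  Push '*' onto operator stack -> op-stack: [-, *]
  Operand 4 -> output
  See '+' (prec 1); top '*' (prec 2) >= it -> pop '*' to output
  See '+' (prec 1); top '-' (prec 1) >= it -> pop '-' to output
  Push '+' onto operator stack -> op-stack: [+]
  Operand 18 -> output
  End of input: pop '+' to output
Postfix result: 4 11 * 15 4 * - 18 +

4 11 * 15 4 * - 18 +


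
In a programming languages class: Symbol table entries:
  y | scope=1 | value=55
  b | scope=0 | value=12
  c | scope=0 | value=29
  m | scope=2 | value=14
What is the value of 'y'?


Searching symbol table for 'y':
  y | scope=1 | value=55 <- MATCH
  b | scope=0 | value=12
  c | scope=0 | value=29
  m | scope=2 | value=14
Found 'y' at scope 1 with value 55

55


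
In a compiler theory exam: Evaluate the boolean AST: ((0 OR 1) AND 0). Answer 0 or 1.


Step 1: Evaluate inner node
  0 OR 1 = 1
Step 2: Evaluate root node
  1 AND 0 = 0

0


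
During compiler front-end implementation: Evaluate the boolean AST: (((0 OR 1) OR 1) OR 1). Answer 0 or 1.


Step 1: Evaluate inner node
  0 OR 1 = 1
Step 2: Evaluate next node
  1 OR 1 = 1
Step 3: Evaluate root node
  1 OR 1 = 1

1


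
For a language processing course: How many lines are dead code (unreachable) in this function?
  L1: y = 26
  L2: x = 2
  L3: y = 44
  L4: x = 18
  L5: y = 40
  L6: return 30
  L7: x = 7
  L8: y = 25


Analyzing control flow:
  L1: reachable (before return)
  L2: reachable (before return)
  L3: reachable (before return)
  L4: reachable (before return)
  L5: reachable (before return)
  L6: reachable (return statement)
  L7: DEAD (after return at L6)
  L8: DEAD (after return at L6)
Return at L6, total lines = 8
Dead lines: L7 through L8
Count: 2

2


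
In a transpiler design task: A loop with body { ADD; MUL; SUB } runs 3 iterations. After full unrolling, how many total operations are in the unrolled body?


Loop body operations: ADD, MUL, SUB (3 ops per iteration)
Unrolling 3 iterations:
  Iteration 1: ADD, MUL, SUB (3 ops)
  Iteration 2: ADD, MUL, SUB (3 ops)
  Iteration 3: ADD, MUL, SUB (3 ops)
Total: 3 iterations * 3 ops/iter = 9 operations

9


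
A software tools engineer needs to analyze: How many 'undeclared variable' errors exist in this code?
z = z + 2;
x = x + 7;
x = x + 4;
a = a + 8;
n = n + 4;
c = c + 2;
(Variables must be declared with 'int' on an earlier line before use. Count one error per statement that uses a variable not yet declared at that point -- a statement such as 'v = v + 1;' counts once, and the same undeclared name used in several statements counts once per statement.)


Scanning code line by line:
  Line 1: use 'z' -> ERROR (undeclared)
  Line 2: use 'x' -> ERROR (undeclared)
  Line 3: use 'x' -> ERROR (undeclared)
  Line 4: use 'a' -> ERROR (undeclared)
  Line 5: use 'n' -> ERROR (undeclared)
  Line 6: use 'c' -> ERROR (undeclared)
Total undeclared variable errors: 6

6


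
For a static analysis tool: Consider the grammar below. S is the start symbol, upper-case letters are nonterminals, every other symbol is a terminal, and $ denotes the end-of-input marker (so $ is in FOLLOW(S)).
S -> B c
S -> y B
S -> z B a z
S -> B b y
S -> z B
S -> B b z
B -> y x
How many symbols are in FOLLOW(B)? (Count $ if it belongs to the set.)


S is the start symbol and does not occur in any rule body, so FOLLOW(S) = {$}.
Examining every occurrence of B in a rule body:
  S -> B c : B is followed by terminal 'c' -> add 'c'
  S -> y B : B is at the right end -> add FOLLOW(S) = {$}
  S -> z B a z : B is followed by terminal 'a' -> add 'a'
  S -> B b y : B is followed by terminal 'b' -> add 'b'
  S -> z B : B is at the right end -> add FOLLOW(S) = {$} (already in the set)
  S -> B b z : B is followed by terminal 'b' -> add 'b' (already in the set)
  B -> y x : B does not occur in the body -> contributes nothing
FOLLOW(B) = {a, b, c, $}
Count: 4

4


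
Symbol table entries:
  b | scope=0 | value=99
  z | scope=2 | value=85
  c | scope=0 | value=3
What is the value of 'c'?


Searching symbol table for 'c':
  b | scope=0 | value=99
  z | scope=2 | value=85
  c | scope=0 | value=3 <- MATCH
Found 'c' at scope 0 with value 3

3


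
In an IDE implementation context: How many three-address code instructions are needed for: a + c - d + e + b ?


Expression: a + c - d + e + b
Generating three-address code (respecting * over +/- precedence):
  Instruction 1: t1 = a + c
  Instruction 2: t2 = t1 - d
  Instruction 3: t3 = t2 + e
  Instruction 4: t4 = t3 + b
Total instructions: 4

4


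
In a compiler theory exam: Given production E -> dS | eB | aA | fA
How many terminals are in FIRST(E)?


Production: E -> dS | eB | aA | fA
Examining each alternative for leading terminals:
  E -> dS : first terminal = 'd'
  E -> eB : first terminal = 'e'
  E -> aA : first terminal = 'a'
  E -> fA : first terminal = 'f'
FIRST(E) = {a, d, e, f}
Count: 4

4


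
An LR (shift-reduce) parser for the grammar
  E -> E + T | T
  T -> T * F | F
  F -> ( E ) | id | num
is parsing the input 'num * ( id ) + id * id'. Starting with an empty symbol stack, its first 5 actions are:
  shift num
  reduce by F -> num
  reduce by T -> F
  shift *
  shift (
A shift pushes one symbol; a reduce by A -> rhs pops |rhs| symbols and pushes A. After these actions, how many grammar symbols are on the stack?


Tracking the symbol stack through each action:
  Action 1: shift 'num' : push -> stack = [num] (size 1)
  Action 2: reduce by F -> num : pop 1, push F -> stack = [F] (size 1)
  Action 3: reduce by T -> F : pop 1, push T -> stack = [T] (size 1)
  Action 4: shift '*' : push -> stack = [T, *] (size 2)
  Action 5: shift '(' : push -> stack = [T, *, (] (size 3)
Final stack size: 3

3


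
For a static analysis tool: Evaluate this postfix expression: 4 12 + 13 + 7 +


Processing tokens left to right:
Push 4, Push 12
Pop 4 and 12, compute 4 + 12 = 16, push 16
Push 13
Pop 16 and 13, compute 16 + 13 = 29, push 29
Push 7
Pop 29 and 7, compute 29 + 7 = 36, push 36
Stack result: 36

36


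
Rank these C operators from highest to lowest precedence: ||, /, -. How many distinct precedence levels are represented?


Looking up precedence for each operator:
  || -> precedence 1
  / -> precedence 6
  - -> precedence 5
Sorted highest to lowest: /, -, ||
Distinct precedence values: [6, 5, 1]
Number of distinct levels: 3

3


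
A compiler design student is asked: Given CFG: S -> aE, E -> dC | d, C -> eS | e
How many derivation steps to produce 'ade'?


Grammar: S -> aE, E -> dC | d, C -> eS | e
Deriving 'ade':
Step 1: S -> aE => aE
Step 2: E -> dC => adC
Step 3: C -> e => ade
Total derivation steps: 3

3


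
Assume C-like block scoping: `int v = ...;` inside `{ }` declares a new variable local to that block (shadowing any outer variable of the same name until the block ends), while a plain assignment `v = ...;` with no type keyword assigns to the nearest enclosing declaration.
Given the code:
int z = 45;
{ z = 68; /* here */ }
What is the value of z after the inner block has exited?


Analyzing scoping rules:
Outer scope: declares z = 45
Inner block: 'z = 68;' has no type keyword, so it is an assignment to the outer z (no shadowing)
The assignment changed the outer variable itself, so the new value persists after the block -> 68
Result: 68

68


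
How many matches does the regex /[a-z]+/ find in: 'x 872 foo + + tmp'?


Pattern: /[a-z]+/ (identifiers)
Input: 'x 872 foo + + tmp'
Scanning for matches:
  Match 1: 'x'
  Match 2: 'foo'
  Match 3: 'tmp'
Total matches: 3

3


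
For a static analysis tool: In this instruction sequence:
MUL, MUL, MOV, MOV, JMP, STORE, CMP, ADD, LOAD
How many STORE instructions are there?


Scanning instruction sequence for STORE:
  Position 1: MUL
  Position 2: MUL
  Position 3: MOV
  Position 4: MOV
  Position 5: JMP
  Position 6: STORE <- MATCH
  Position 7: CMP
  Position 8: ADD
  Position 9: LOAD
Matches at positions: [6]
Total STORE count: 1

1


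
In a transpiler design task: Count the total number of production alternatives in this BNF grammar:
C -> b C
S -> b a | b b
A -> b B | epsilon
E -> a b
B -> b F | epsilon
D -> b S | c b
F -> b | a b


Counting alternatives per rule:
  C: 1 alternative(s)
  S: 2 alternative(s)
  A: 2 alternative(s)
  E: 1 alternative(s)
  B: 2 alternative(s)
  D: 2 alternative(s)
  F: 2 alternative(s)
Sum: 1 + 2 + 2 + 1 + 2 + 2 + 2 = 12

12


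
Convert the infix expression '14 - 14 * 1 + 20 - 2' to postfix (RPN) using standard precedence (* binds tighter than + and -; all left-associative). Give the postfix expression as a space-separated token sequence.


Applying the shunting-yard algorithm:
  Operand 14 -> output
  Push '-' onto operator stack -> op-stack: [-]
  Operand 14 -> output
  Push '*' onto operator stack -> op-stack: [-, *]
  Operand 1 -> output
  See '+' (prec 1); top '*' (prec 2) >= it -> pop '*' to output
  See '+' (prec 1); top '-' (prec 1) >= it -> pop '-' to output
  Push '+' onto operator stack -> op-stack: [+]
  Operand 20 -> output
  See '-' (prec 1); top '+' (prec 1) >= it -> pop '+' to output
  Push '-' onto operator stack -> op-stack: [-]
  Operand 2 -> output
  End of input: pop '-' to output
Postfix result: 14 14 1 * - 20 + 2 -

14 14 1 * - 20 + 2 -
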